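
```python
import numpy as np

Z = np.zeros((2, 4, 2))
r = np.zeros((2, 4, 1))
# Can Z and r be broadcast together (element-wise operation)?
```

Yes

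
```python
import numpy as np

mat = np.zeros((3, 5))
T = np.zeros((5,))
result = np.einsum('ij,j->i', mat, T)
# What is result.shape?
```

(3,)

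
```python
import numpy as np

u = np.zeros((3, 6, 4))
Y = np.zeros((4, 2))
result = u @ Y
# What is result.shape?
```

(3, 6, 2)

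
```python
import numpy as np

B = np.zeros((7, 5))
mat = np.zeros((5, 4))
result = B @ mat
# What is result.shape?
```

(7, 4)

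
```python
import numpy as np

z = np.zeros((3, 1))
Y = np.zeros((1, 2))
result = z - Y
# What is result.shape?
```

(3, 2)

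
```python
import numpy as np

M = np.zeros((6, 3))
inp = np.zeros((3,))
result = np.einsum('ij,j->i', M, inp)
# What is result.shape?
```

(6,)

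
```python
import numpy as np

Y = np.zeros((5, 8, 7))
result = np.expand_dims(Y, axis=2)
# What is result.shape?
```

(5, 8, 1, 7)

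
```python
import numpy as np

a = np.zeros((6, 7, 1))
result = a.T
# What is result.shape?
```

(1, 7, 6)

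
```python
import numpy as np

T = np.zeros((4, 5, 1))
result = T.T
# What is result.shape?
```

(1, 5, 4)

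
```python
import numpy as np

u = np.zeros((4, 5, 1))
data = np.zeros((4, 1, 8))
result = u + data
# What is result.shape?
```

(4, 5, 8)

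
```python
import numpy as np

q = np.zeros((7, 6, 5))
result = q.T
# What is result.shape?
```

(5, 6, 7)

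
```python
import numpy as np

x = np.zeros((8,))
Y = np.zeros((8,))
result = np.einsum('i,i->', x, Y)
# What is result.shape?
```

()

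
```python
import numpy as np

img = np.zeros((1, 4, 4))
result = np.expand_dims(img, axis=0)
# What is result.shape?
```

(1, 1, 4, 4)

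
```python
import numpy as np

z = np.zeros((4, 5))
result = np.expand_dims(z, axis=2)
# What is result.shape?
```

(4, 5, 1)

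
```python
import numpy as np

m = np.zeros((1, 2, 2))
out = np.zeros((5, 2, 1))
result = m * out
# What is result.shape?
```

(5, 2, 2)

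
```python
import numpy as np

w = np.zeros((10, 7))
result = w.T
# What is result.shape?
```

(7, 10)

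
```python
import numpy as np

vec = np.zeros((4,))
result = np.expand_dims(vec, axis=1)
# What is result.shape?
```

(4, 1)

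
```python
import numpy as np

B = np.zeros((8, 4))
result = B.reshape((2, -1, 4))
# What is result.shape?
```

(2, 4, 4)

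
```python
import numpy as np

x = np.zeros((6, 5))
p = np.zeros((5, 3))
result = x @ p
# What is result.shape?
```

(6, 3)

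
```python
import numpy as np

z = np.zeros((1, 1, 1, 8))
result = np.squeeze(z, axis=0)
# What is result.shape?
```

(1, 1, 8)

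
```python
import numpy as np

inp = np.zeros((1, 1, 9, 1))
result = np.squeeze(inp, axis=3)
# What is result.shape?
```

(1, 1, 9)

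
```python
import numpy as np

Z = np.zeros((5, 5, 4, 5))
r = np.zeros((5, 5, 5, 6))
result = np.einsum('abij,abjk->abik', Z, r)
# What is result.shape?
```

(5, 5, 4, 6)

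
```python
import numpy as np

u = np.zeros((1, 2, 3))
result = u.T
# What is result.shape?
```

(3, 2, 1)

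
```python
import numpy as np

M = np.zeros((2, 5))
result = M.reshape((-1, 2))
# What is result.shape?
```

(5, 2)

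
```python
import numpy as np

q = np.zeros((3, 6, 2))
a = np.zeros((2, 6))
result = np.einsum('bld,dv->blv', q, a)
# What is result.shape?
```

(3, 6, 6)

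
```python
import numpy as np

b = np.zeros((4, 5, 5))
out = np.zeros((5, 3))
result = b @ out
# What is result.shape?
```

(4, 5, 3)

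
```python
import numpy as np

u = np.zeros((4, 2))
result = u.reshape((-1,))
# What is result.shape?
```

(8,)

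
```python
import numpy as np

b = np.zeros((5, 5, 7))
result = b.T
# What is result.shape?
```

(7, 5, 5)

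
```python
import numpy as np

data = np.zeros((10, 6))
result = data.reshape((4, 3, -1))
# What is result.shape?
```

(4, 3, 5)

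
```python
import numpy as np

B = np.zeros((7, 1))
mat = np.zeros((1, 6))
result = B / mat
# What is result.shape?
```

(7, 6)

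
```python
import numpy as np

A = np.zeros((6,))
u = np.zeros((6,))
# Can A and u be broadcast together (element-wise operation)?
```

Yes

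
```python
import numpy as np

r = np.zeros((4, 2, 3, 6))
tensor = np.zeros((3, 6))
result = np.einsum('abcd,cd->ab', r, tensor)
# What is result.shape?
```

(4, 2)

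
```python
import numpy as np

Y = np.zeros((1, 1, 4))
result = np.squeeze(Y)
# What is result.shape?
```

(4,)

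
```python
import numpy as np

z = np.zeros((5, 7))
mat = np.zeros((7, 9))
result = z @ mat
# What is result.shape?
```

(5, 9)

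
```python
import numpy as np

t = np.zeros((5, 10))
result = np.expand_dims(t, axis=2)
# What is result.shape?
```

(5, 10, 1)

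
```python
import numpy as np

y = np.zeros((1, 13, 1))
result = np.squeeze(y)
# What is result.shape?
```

(13,)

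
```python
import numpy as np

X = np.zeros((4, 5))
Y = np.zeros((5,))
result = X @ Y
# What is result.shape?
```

(4,)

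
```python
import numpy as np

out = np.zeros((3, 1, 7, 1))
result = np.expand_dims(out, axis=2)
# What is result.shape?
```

(3, 1, 1, 7, 1)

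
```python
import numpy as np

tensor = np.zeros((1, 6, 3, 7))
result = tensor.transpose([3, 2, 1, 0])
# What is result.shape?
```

(7, 3, 6, 1)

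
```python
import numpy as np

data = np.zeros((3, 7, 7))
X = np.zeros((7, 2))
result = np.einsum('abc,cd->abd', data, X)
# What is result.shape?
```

(3, 7, 2)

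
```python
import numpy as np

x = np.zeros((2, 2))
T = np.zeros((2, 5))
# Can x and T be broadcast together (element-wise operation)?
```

No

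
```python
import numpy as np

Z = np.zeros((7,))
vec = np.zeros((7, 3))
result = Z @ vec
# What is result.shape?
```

(3,)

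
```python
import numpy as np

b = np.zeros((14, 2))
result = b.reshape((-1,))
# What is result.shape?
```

(28,)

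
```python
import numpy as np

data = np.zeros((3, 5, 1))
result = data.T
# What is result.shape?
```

(1, 5, 3)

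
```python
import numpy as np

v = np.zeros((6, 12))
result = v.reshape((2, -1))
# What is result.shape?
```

(2, 36)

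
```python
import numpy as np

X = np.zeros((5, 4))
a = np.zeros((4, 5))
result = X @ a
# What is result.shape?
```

(5, 5)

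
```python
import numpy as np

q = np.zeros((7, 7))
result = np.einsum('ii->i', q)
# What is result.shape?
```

(7,)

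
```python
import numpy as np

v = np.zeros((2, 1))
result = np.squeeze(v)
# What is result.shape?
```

(2,)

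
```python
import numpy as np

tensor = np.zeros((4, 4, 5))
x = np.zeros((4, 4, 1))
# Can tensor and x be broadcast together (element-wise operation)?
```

Yes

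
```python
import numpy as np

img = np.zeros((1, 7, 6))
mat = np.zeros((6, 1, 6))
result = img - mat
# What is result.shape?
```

(6, 7, 6)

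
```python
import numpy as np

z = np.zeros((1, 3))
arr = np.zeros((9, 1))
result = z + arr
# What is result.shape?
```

(9, 3)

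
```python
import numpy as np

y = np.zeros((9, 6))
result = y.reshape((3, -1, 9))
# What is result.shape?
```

(3, 2, 9)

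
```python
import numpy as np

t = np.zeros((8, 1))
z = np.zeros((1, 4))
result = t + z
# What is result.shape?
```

(8, 4)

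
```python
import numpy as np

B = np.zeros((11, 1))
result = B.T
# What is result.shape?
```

(1, 11)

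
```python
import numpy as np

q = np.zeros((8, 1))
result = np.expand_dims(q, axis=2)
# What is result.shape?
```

(8, 1, 1)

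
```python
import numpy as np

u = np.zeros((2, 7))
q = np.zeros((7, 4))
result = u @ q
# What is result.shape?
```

(2, 4)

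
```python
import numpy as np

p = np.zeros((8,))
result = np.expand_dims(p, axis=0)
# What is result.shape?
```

(1, 8)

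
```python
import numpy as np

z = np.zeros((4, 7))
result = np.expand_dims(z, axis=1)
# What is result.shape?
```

(4, 1, 7)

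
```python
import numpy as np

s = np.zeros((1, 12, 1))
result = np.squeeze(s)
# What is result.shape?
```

(12,)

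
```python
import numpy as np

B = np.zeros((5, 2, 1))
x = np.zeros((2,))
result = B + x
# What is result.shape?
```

(5, 2, 2)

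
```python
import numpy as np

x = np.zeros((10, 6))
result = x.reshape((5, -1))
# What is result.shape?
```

(5, 12)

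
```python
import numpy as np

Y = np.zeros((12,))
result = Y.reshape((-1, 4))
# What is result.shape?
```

(3, 4)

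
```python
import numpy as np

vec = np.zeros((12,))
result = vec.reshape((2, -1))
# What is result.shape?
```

(2, 6)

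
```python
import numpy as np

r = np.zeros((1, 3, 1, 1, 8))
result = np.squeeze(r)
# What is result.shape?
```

(3, 8)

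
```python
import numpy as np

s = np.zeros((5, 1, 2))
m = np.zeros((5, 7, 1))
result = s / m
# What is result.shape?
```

(5, 7, 2)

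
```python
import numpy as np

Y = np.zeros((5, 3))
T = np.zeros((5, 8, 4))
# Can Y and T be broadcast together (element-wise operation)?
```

No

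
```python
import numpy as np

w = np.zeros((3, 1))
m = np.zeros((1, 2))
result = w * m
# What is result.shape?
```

(3, 2)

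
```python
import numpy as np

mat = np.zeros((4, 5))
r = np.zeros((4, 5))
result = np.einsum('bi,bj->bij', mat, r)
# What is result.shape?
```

(4, 5, 5)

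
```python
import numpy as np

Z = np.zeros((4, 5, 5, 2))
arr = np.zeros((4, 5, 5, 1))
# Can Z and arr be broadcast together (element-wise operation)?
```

Yes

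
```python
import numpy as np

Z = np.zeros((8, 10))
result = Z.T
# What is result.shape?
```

(10, 8)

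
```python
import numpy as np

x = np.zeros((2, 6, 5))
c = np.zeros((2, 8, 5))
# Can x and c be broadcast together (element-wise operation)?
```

No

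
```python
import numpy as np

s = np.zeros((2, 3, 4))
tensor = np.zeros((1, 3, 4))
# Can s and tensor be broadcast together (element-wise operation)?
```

Yes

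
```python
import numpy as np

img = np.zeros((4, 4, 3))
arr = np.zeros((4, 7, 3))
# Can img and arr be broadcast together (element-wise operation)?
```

No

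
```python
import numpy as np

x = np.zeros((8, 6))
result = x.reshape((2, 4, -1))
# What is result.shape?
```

(2, 4, 6)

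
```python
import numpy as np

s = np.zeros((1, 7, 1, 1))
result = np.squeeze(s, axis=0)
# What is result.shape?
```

(7, 1, 1)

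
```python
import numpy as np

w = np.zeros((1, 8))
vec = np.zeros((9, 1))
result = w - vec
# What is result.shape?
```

(9, 8)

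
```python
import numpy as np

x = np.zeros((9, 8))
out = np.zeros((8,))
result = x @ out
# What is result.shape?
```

(9,)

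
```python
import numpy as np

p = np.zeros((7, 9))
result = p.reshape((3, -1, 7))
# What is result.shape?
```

(3, 3, 7)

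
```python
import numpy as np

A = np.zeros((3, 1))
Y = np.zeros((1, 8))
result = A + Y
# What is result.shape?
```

(3, 8)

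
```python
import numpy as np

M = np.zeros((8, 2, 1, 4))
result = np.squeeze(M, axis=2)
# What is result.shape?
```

(8, 2, 4)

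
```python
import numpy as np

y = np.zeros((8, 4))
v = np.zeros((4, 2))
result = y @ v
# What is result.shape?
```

(8, 2)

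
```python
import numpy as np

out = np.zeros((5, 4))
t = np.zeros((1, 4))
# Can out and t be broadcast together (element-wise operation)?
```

Yes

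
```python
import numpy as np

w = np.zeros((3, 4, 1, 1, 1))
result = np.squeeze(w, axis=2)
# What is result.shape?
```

(3, 4, 1, 1)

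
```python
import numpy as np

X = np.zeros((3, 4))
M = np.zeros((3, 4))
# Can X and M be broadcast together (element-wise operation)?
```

Yes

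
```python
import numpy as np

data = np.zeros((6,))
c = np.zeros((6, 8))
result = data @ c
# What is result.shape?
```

(8,)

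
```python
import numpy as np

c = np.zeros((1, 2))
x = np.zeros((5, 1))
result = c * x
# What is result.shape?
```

(5, 2)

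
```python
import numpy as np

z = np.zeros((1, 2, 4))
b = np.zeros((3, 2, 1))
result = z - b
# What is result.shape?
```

(3, 2, 4)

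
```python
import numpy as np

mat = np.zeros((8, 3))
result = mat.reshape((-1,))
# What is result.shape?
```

(24,)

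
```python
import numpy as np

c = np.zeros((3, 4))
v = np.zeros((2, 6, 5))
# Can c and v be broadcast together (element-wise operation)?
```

No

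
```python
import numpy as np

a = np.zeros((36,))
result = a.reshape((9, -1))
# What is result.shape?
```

(9, 4)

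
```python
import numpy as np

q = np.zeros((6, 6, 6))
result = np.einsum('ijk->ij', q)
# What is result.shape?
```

(6, 6)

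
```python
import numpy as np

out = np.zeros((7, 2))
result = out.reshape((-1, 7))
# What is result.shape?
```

(2, 7)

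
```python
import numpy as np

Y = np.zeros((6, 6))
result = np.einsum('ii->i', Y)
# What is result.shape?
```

(6,)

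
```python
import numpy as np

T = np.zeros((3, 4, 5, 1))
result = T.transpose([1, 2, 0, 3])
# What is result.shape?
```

(4, 5, 3, 1)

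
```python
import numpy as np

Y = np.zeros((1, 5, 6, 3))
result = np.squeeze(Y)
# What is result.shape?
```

(5, 6, 3)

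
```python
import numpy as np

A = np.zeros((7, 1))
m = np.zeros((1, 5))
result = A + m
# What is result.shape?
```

(7, 5)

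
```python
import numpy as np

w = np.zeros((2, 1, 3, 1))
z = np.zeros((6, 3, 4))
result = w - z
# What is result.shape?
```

(2, 6, 3, 4)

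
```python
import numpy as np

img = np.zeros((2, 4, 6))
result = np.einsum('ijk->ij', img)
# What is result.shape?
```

(2, 4)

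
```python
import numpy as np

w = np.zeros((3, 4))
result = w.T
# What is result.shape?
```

(4, 3)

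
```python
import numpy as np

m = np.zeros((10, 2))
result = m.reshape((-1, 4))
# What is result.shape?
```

(5, 4)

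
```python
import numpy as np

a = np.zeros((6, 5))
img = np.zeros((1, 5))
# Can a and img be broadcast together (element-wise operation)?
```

Yes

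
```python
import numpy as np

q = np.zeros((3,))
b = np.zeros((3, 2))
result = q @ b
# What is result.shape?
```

(2,)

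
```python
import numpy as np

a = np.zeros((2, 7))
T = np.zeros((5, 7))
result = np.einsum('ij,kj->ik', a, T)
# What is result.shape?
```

(2, 5)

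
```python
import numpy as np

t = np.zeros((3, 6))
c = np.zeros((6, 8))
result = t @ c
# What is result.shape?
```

(3, 8)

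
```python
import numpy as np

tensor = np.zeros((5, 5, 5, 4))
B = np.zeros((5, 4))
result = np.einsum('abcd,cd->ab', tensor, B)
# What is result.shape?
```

(5, 5)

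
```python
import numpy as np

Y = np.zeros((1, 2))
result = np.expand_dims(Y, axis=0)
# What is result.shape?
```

(1, 1, 2)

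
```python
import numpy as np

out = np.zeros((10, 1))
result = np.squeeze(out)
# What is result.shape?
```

(10,)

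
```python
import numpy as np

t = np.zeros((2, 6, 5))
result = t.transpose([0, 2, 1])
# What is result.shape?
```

(2, 5, 6)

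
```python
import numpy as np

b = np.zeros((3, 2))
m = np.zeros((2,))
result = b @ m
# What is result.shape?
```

(3,)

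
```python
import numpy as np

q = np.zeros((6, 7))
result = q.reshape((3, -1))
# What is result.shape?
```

(3, 14)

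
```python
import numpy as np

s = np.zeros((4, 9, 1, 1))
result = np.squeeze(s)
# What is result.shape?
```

(4, 9)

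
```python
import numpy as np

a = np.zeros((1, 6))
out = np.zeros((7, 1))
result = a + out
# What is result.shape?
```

(7, 6)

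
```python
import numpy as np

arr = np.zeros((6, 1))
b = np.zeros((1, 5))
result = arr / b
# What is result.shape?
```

(6, 5)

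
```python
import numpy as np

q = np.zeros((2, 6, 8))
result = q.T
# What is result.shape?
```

(8, 6, 2)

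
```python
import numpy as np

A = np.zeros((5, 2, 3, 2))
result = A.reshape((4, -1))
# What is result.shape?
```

(4, 15)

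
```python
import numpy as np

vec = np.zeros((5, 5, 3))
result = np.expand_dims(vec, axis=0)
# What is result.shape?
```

(1, 5, 5, 3)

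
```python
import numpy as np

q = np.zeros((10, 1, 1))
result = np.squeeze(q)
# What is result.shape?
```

(10,)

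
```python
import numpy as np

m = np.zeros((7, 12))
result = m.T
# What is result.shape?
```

(12, 7)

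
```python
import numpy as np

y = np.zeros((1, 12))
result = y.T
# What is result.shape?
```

(12, 1)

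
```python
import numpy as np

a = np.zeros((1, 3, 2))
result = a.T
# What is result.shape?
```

(2, 3, 1)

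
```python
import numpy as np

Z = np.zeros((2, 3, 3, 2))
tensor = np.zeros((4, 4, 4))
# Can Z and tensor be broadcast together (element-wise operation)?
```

No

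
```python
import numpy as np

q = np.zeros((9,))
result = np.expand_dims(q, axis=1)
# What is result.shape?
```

(9, 1)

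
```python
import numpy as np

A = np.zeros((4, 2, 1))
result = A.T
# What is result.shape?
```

(1, 2, 4)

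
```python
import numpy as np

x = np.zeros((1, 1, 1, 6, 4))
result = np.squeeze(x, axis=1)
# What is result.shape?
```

(1, 1, 6, 4)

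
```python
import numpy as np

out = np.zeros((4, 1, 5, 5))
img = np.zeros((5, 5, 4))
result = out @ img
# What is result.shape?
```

(4, 5, 5, 4)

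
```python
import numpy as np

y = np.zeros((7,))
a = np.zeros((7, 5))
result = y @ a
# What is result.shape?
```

(5,)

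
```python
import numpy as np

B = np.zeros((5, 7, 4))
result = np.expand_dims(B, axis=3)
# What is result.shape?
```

(5, 7, 4, 1)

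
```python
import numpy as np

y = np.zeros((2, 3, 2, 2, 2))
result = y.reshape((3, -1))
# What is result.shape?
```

(3, 16)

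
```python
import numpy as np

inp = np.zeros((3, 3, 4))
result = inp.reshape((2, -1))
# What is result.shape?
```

(2, 18)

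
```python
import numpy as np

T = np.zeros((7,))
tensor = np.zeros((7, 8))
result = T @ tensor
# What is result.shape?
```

(8,)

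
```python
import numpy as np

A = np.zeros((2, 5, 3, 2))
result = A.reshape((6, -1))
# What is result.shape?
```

(6, 10)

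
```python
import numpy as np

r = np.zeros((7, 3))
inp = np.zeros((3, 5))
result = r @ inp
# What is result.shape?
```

(7, 5)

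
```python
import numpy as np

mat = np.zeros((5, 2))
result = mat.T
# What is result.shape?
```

(2, 5)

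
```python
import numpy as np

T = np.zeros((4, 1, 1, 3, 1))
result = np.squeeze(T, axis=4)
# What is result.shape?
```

(4, 1, 1, 3)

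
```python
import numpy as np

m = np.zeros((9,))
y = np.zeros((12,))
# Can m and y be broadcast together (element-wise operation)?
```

No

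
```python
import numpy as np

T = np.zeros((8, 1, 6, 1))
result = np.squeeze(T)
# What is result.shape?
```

(8, 6)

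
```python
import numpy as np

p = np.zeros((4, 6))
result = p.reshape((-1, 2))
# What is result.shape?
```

(12, 2)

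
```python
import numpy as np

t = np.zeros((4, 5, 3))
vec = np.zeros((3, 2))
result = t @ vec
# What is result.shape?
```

(4, 5, 2)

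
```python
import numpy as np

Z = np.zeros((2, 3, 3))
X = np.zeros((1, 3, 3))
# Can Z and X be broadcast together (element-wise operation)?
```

Yes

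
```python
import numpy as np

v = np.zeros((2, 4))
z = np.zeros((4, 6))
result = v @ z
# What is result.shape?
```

(2, 6)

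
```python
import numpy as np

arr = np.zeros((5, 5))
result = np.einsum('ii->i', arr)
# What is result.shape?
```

(5,)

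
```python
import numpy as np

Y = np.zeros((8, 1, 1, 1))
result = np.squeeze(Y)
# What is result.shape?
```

(8,)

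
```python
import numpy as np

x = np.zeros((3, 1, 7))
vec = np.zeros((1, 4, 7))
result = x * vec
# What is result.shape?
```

(3, 4, 7)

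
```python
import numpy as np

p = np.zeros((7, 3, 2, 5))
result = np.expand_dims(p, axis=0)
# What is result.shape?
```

(1, 7, 3, 2, 5)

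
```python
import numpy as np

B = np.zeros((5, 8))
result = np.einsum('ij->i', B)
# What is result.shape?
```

(5,)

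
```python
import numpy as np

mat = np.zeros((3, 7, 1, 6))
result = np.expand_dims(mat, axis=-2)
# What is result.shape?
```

(3, 7, 1, 1, 6)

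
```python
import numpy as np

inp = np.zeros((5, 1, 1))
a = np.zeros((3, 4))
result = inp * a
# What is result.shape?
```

(5, 3, 4)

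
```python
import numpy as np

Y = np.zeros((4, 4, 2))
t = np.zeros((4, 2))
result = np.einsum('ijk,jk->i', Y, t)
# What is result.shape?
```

(4,)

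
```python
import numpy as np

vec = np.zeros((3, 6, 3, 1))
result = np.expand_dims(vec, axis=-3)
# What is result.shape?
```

(3, 6, 1, 3, 1)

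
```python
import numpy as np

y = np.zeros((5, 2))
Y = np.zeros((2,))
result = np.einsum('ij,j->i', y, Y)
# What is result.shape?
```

(5,)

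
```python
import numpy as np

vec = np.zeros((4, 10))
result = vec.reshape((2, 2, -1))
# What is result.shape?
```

(2, 2, 10)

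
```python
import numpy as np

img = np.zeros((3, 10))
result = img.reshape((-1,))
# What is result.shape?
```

(30,)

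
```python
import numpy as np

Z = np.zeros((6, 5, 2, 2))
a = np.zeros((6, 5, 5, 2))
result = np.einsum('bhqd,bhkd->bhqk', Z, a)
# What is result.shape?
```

(6, 5, 2, 5)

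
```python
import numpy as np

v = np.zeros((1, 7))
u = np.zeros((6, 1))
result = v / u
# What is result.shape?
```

(6, 7)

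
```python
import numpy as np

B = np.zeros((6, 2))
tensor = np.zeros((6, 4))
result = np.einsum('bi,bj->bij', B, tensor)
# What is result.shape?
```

(6, 2, 4)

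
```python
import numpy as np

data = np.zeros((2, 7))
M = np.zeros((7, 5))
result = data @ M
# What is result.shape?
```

(2, 5)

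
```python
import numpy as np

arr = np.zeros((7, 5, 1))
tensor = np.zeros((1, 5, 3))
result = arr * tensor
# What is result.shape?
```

(7, 5, 3)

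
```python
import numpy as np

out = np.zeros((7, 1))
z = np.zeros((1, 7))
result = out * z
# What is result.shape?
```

(7, 7)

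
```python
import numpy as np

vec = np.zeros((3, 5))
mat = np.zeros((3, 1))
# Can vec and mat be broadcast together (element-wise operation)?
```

Yes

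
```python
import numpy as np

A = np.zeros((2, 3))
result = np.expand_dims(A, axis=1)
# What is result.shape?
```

(2, 1, 3)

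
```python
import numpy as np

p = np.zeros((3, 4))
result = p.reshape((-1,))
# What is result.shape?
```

(12,)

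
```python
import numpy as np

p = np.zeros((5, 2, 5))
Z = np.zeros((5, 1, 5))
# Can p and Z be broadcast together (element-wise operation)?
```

Yes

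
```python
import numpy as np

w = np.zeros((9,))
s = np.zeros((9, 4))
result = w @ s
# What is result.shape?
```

(4,)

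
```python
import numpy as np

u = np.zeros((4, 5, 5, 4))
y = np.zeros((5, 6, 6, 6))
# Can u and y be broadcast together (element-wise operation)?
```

No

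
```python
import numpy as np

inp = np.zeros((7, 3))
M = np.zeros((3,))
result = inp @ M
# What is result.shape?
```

(7,)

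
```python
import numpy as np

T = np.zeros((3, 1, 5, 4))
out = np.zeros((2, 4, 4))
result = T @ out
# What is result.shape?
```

(3, 2, 5, 4)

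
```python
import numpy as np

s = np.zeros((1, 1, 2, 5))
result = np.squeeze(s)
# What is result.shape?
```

(2, 5)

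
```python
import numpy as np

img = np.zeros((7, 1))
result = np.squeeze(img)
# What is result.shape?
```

(7,)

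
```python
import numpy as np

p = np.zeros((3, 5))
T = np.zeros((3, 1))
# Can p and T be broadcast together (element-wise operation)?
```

Yes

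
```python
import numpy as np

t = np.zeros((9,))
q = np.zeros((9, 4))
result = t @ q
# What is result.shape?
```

(4,)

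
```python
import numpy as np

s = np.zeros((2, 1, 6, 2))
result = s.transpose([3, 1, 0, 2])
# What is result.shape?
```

(2, 1, 2, 6)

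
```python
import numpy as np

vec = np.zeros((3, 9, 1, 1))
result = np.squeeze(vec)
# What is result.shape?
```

(3, 9)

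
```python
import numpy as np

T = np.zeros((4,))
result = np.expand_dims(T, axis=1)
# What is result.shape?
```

(4, 1)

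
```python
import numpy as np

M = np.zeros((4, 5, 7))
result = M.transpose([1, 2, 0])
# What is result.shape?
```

(5, 7, 4)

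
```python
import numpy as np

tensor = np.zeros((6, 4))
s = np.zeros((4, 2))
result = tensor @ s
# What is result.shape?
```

(6, 2)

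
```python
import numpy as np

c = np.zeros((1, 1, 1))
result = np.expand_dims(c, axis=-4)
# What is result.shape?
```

(1, 1, 1, 1)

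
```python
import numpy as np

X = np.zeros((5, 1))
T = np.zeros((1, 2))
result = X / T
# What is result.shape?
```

(5, 2)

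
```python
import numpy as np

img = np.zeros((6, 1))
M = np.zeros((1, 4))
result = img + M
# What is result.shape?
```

(6, 4)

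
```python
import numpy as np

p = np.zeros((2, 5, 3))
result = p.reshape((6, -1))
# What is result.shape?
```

(6, 5)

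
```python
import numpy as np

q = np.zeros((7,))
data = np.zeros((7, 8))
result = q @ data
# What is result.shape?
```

(8,)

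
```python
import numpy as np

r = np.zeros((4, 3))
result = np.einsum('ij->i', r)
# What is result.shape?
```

(4,)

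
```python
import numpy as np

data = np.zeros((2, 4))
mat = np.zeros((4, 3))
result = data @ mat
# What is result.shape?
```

(2, 3)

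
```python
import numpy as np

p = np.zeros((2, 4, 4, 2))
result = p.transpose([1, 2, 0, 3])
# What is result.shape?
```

(4, 4, 2, 2)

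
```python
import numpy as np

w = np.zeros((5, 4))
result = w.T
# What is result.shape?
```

(4, 5)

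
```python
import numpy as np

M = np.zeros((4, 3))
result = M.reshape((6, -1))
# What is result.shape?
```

(6, 2)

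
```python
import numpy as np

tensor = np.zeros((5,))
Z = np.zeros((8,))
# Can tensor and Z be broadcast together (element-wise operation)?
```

No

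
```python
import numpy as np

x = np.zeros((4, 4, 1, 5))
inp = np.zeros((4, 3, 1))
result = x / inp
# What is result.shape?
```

(4, 4, 3, 5)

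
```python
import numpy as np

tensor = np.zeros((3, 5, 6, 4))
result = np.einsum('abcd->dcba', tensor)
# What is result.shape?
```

(4, 6, 5, 3)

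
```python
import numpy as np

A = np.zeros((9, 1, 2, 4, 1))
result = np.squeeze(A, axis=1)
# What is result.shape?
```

(9, 2, 4, 1)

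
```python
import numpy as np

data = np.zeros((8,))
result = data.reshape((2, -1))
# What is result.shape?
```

(2, 4)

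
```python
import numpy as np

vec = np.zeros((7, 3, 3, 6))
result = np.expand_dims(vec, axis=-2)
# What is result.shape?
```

(7, 3, 3, 1, 6)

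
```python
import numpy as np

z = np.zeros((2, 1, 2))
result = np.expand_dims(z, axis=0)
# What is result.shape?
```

(1, 2, 1, 2)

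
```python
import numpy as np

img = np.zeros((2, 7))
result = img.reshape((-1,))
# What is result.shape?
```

(14,)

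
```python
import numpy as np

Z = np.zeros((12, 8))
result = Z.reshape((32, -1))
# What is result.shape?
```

(32, 3)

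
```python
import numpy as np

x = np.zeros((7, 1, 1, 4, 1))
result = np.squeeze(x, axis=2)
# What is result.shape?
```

(7, 1, 4, 1)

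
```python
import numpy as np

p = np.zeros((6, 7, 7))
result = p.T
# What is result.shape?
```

(7, 7, 6)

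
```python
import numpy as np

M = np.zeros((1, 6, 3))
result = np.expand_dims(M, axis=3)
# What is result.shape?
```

(1, 6, 3, 1)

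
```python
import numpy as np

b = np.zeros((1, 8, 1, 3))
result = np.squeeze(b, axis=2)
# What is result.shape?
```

(1, 8, 3)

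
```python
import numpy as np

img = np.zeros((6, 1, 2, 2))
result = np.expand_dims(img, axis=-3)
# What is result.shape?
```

(6, 1, 1, 2, 2)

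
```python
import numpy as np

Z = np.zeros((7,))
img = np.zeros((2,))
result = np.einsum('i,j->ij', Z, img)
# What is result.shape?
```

(7, 2)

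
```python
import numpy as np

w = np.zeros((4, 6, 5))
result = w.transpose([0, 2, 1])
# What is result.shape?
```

(4, 5, 6)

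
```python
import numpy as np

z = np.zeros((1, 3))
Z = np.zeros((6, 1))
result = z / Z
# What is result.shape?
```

(6, 3)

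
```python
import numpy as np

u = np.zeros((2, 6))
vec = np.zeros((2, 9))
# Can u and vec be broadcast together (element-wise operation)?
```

No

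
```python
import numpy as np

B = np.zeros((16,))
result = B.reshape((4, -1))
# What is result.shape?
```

(4, 4)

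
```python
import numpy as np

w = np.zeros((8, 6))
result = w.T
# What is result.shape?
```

(6, 8)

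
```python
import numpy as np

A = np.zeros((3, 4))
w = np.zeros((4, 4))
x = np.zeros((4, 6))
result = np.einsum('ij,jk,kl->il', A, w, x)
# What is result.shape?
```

(3, 6)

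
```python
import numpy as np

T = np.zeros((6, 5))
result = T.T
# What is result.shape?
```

(5, 6)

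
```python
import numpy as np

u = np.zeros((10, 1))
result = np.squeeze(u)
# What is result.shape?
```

(10,)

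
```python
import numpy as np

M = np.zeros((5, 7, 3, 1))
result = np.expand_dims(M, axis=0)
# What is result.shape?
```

(1, 5, 7, 3, 1)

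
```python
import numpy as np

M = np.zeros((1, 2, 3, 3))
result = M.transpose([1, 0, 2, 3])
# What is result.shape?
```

(2, 1, 3, 3)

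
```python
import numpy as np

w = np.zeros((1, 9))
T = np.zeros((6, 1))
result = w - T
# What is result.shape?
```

(6, 9)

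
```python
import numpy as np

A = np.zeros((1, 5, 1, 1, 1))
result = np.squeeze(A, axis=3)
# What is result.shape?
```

(1, 5, 1, 1)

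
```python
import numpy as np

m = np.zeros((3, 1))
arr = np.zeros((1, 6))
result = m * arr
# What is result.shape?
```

(3, 6)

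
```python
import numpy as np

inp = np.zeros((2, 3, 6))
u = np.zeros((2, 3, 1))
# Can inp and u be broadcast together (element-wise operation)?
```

Yes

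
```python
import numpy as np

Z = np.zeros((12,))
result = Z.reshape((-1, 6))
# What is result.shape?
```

(2, 6)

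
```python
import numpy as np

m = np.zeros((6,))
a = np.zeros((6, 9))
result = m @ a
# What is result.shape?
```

(9,)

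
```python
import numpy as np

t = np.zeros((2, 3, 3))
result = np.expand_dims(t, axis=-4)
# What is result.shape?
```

(1, 2, 3, 3)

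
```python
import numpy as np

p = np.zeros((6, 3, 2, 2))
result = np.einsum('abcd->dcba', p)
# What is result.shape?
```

(2, 2, 3, 6)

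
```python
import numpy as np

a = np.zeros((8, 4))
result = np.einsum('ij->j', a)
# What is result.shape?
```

(4,)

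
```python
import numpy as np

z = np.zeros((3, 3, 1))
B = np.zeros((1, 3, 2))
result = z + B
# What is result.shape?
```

(3, 3, 2)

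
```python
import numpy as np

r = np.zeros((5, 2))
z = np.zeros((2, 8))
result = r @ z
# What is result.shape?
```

(5, 8)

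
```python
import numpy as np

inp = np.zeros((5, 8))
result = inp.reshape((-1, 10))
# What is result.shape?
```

(4, 10)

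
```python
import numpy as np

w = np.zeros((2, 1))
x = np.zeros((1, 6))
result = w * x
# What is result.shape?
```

(2, 6)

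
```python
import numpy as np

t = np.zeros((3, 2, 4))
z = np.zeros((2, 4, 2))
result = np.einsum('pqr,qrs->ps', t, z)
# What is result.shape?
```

(3, 2)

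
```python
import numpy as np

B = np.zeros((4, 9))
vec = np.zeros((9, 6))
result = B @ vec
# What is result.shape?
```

(4, 6)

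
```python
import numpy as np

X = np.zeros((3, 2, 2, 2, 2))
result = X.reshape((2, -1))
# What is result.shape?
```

(2, 24)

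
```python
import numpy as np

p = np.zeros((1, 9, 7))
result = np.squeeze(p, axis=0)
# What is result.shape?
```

(9, 7)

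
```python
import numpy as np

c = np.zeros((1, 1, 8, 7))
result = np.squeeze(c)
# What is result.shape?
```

(8, 7)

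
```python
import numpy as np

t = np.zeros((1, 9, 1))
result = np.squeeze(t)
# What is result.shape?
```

(9,)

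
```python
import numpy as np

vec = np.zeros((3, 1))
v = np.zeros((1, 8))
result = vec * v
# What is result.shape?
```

(3, 8)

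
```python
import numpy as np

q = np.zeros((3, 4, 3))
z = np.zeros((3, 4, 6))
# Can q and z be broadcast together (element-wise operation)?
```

No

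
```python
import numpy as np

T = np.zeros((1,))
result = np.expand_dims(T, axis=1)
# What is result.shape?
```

(1, 1)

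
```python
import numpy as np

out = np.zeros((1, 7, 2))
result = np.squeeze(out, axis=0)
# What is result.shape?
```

(7, 2)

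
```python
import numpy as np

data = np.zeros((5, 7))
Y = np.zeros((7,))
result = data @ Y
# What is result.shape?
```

(5,)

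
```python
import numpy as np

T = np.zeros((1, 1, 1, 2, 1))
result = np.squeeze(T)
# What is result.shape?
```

(2,)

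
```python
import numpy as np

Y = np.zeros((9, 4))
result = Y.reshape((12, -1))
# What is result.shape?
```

(12, 3)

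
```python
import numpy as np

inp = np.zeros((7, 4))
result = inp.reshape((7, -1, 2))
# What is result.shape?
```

(7, 2, 2)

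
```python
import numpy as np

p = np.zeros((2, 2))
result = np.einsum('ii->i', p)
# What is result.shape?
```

(2,)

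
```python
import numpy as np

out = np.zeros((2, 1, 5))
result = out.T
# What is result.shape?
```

(5, 1, 2)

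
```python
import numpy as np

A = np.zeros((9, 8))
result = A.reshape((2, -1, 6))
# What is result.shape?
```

(2, 6, 6)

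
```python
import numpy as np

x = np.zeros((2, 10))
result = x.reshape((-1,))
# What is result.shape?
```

(20,)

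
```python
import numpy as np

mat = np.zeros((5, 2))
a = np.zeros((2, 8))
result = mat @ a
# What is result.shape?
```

(5, 8)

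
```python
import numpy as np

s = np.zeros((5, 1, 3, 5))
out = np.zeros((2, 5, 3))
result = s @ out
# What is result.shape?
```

(5, 2, 3, 3)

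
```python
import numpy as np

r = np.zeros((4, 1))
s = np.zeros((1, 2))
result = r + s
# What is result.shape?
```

(4, 2)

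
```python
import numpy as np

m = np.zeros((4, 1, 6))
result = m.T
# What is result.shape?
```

(6, 1, 4)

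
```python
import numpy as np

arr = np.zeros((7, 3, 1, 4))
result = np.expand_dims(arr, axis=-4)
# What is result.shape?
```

(7, 1, 3, 1, 4)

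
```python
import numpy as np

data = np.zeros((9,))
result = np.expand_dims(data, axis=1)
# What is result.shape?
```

(9, 1)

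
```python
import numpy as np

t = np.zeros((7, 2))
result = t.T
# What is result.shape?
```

(2, 7)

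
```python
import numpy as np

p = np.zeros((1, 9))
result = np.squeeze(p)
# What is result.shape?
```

(9,)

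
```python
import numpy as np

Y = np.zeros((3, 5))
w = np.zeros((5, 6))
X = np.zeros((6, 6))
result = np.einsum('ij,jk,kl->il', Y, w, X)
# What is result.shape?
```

(3, 6)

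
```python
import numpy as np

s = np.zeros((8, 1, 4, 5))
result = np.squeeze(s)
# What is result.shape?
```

(8, 4, 5)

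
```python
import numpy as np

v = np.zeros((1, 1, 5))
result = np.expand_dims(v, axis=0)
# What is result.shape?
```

(1, 1, 1, 5)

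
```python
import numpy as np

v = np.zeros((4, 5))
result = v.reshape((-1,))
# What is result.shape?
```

(20,)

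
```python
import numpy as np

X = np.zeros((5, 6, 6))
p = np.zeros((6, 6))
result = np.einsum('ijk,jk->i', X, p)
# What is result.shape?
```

(5,)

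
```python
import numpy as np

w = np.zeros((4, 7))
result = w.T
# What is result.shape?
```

(7, 4)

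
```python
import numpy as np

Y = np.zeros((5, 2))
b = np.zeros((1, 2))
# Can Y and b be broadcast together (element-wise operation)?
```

Yes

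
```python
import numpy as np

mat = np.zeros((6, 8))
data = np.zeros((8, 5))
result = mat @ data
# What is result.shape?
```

(6, 5)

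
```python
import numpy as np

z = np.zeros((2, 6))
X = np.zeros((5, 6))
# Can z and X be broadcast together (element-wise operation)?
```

No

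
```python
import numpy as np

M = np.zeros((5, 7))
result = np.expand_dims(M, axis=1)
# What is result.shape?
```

(5, 1, 7)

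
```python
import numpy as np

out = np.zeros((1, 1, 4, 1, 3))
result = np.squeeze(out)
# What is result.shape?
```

(4, 3)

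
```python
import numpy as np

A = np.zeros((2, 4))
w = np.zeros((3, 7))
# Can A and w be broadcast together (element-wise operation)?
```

No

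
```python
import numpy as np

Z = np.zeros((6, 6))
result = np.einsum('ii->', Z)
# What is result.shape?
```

()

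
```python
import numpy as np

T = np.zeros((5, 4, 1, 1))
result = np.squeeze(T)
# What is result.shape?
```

(5, 4)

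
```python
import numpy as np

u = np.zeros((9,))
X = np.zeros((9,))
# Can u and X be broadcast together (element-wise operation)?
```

Yes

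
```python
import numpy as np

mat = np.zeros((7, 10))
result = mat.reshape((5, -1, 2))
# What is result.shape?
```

(5, 7, 2)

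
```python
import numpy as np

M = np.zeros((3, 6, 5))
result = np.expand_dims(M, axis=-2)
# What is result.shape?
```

(3, 6, 1, 5)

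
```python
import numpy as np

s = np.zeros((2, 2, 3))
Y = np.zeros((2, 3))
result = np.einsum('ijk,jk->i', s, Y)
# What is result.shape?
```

(2,)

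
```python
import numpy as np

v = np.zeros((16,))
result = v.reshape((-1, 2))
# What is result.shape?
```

(8, 2)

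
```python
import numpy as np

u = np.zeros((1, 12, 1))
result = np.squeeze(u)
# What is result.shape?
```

(12,)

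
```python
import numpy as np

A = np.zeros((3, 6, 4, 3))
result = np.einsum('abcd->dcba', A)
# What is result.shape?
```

(3, 4, 6, 3)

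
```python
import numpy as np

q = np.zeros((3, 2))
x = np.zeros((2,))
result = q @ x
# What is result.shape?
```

(3,)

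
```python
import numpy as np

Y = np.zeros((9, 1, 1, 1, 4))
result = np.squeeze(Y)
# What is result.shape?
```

(9, 4)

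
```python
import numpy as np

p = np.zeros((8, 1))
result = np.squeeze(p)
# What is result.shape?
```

(8,)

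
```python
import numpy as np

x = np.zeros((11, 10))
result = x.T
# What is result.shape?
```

(10, 11)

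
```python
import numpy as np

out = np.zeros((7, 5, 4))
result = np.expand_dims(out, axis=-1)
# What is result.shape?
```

(7, 5, 4, 1)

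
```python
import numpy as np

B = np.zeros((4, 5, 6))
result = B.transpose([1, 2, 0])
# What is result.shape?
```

(5, 6, 4)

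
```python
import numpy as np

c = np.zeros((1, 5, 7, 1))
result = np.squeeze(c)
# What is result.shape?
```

(5, 7)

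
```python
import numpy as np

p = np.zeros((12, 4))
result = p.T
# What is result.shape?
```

(4, 12)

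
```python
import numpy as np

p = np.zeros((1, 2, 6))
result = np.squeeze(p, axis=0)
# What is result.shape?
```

(2, 6)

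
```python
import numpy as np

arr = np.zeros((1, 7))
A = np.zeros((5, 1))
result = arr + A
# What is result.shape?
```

(5, 7)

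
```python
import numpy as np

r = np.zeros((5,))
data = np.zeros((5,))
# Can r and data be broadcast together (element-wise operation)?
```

Yes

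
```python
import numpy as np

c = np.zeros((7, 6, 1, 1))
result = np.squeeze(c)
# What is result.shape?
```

(7, 6)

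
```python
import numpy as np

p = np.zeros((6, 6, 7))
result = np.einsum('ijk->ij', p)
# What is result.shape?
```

(6, 6)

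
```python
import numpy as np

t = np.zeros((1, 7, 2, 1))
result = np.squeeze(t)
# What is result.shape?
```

(7, 2)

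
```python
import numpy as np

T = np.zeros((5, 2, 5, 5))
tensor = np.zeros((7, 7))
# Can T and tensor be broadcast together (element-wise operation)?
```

No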